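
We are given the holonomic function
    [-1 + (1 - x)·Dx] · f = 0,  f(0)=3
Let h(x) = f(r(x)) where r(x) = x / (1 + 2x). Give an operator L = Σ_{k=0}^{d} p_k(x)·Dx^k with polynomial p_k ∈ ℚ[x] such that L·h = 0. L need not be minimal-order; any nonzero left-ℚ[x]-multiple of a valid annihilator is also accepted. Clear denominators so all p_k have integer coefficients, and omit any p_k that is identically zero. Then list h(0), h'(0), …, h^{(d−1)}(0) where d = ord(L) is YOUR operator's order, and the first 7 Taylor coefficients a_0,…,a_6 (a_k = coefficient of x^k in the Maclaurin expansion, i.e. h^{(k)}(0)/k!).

f: a_k = 3, 3, 3, 3, 3, 3, 3, …
Substitute x→r, Dx→(1/r')Dx; clear ⇒ L₀.
L = -1 + (1 + 3·x + 2·x^2)·Dx  (order 1).
h: a_k = 3, 3, -3, 3, -3, 3, -3, …
ICs: h(0) = 3.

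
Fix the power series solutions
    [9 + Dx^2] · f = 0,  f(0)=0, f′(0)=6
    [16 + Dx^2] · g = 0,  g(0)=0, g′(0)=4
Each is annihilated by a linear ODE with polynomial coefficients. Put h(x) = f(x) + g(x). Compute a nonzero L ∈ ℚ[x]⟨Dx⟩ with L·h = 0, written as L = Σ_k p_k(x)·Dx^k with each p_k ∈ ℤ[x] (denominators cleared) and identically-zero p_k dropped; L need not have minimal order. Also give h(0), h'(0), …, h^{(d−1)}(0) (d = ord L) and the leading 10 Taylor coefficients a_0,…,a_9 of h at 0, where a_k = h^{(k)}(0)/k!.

L = 144 + 25·Dx^2 + Dx^4  (order 4).
h: a_k = 0, 10, 0, -59/3, 0, 151/12, 0, -10379/2520, 0, 30151/36288, …
ICs: h(0) = 0, h′(0) = 10, h′′(0) = 0, h′′′(0) = -118.

f: a_k = 0, 6, 0, -9, 0, 81/20, 0, -243/280, 0, 243/2240, …
g: a_k = 0, 4, 0, -32/3, 0, 128/15, 0, -1024/315, 0, 2048/2835, …
f+g: L₀ = lclm(L_f,L_g), ord ≤ 2+2.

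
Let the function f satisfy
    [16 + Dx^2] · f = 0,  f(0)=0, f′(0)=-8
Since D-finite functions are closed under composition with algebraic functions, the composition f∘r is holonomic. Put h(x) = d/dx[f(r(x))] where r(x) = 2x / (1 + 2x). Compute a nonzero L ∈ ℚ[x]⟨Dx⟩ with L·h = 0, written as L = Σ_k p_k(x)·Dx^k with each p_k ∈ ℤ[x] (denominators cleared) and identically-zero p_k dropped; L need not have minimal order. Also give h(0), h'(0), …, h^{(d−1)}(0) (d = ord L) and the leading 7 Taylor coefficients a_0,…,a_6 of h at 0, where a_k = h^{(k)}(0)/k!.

f: a_k = 0, -8, 0, 64/3, 0, -256/15, 0, …
f∘r: x↦r, Dx↦Dx/r' in L_f ⇒ L₀.
Differentiate: ansatz ord ≤ ord L₀ ⇒ L.
L = (88 + 96·x + 96·x^2) + (12 + 72·x + 144·x^2 + 96·x^3)·Dx + (1 + 8·x + 24·x^2 + 32·x^3 + 16·x^4)·Dx^2  (order 2).
h: a_k = -16, 64, 320, -3584, 49408/3, -46080, 2520064/45, …
ICs: h(0) = -16, h′(0) = 64.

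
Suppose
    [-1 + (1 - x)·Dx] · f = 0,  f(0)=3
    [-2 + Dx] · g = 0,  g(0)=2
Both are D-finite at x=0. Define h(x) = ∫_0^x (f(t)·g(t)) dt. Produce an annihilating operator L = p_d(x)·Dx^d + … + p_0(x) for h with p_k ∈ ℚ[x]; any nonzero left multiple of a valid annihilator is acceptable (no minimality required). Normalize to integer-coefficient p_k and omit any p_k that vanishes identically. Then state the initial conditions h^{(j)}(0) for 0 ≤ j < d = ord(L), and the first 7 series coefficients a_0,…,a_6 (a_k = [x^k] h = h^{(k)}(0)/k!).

f: a_k = 3, 3, 3, 3, 3, 3, 3, …
g: a_k = 2, 4, 4, 8/3, 4/3, 8/15, 8/45, …
Sym-product of L_f,L_g gives L₀ (≤ ord 1).
h=∫₀ˣh₀: take L = L₀·Dx.
L = (3 - 2·x)·Dx + (-1 + x)·Dx^2  (order 2).
h: a_k = 0, 6, 9, 10, 19/2, 42/5, 109/15, …
ICs: h(0) = 0, h′(0) = 6.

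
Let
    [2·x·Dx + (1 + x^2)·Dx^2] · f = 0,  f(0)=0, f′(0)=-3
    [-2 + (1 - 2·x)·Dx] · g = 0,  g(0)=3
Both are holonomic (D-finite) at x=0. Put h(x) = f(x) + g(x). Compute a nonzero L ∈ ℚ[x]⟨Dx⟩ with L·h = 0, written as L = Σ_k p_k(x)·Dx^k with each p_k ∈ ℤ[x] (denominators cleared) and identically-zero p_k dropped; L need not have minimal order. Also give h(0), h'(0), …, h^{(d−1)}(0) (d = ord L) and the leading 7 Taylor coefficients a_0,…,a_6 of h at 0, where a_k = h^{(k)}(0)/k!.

L = (4 - 32·x - 12·x^2)·Dx + (-13 + 4·x - 25·x^2 - 12·x^3)·Dx^2 + (2 - 3·x - 3·x^3 - 2·x^4)·Dx^3  (order 3).
h: a_k = 3, 3, 12, 25, 48, 477/5, 192, …
ICs: h(0) = 3, h′(0) = 3, h′′(0) = 24.

f: a_k = 0, -3, 0, 1, 0, -3/5, 0, …
g: a_k = 3, 6, 12, 24, 48, 96, 192, …
Weyl lclm of L_f,L_g ⇒ L₀ (ord ≤ 3).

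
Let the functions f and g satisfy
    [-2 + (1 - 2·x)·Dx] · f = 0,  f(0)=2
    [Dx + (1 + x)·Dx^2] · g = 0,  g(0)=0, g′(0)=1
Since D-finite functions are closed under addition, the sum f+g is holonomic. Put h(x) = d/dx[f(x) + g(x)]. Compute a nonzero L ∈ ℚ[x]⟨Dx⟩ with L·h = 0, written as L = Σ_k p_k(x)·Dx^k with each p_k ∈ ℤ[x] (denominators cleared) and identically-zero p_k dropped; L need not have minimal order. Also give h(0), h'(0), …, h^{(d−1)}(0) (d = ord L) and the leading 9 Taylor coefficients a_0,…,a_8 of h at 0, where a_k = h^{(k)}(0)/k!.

L = (32 + 8·x) + (22 + 56·x + 16·x^2)·Dx + (-5 + 3·x + 12·x^2 + 4·x^3)·Dx^2  (order 2).
h: a_k = 5, 15, 49, 127, 321, 767, 1793, 4095, 9217, …
ICs: h(0) = 5, h′(0) = 15.

f: a_k = 2, 4, 8, 16, 32, 64, 128, 256, 512, …
g: a_k = 0, 1, -1/2, 1/3, -1/4, 1/5, -1/6, 1/7, -1/8, …
f+g: L₀ = lclm(L_f,L_g), ord ≤ 1+2.
Differentiate: ansatz ord ≤ ord L₀ ⇒ L.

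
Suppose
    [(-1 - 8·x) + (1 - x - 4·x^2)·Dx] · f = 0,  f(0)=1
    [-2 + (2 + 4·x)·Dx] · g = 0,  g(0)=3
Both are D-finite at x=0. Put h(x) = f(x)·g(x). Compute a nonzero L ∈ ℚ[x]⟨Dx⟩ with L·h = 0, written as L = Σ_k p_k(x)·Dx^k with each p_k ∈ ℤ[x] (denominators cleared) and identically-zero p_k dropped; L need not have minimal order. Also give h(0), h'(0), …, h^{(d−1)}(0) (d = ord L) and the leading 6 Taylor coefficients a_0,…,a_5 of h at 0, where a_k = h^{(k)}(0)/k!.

L = (2 + 9·x + 12·x^2) + (-1 - x + 6·x^2 + 8·x^3)·Dx  (order 1).
h: a_k = 3, 6, 33/2, 42, 849/8, 1107/4, …
ICs: h(0) = 3.

f: a_k = 1, 1, 5, 9, 29, 65, …
g: a_k = 3, 3, -3/2, 3/2, -15/8, 21/8, …
Sym-product of L_f,L_g gives L₀ (≤ ord 1).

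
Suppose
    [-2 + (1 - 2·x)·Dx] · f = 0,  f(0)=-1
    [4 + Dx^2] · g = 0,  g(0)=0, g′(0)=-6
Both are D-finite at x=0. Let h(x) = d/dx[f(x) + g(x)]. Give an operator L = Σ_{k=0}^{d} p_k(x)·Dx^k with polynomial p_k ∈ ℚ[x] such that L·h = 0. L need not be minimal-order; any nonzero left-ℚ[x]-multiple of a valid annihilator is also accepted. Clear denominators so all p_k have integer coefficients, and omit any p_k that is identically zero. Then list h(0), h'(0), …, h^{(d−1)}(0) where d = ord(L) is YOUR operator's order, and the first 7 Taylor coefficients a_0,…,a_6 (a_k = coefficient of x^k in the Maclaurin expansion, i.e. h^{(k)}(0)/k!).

f: a_k = -1, -2, -4, -8, -16, -32, -64, …
g: a_k = 0, -6, 0, 4, 0, -4/5, 0, …
h₀=f+g: left-lcm gives L₀, ord ≤ 3.
h=h₀': d/dx-closure on L₀ ⇒ L.
L = (208 - 64·x + 64·x^2) + (-28 + 72·x - 48·x^2 + 32·x^3)·Dx + (52 - 16·x + 16·x^2)·Dx^2 + (-7 + 18·x - 12·x^2 + 8·x^3)·Dx^3  (order 3).
h: a_k = -8, -8, -12, -64, -164, -384, -13432/15, …
ICs: h(0) = -8, h′(0) = -8, h′′(0) = -24.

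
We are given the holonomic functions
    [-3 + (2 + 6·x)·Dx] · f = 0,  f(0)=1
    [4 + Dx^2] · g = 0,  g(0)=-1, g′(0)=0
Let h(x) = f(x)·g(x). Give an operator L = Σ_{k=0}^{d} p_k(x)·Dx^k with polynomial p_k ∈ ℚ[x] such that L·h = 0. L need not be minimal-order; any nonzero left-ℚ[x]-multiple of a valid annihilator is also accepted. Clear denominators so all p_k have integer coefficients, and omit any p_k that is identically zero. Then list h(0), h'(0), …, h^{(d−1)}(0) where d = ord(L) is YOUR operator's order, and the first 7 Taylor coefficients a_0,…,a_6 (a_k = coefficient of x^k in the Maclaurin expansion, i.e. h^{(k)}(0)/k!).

L = (43 + 96·x + 144·x^2) + (-12 - 36·x)·Dx + (4 + 24·x + 36·x^2)·Dx^2  (order 2).
h: a_k = -1, -3/2, 25/8, 21/16, 95/384, -1093/256, 435961/46080, …
ICs: h(0) = -1, h′(0) = -3/2.

f: a_k = 1, 3/2, -9/8, 27/16, -405/128, 1701/256, -15309/1024, …
g: a_k = -1, 0, 2, 0, -2/3, 0, 4/45, …
f·g: L₀ = L_f ⊗_s L_g, ord ≤ 1·2.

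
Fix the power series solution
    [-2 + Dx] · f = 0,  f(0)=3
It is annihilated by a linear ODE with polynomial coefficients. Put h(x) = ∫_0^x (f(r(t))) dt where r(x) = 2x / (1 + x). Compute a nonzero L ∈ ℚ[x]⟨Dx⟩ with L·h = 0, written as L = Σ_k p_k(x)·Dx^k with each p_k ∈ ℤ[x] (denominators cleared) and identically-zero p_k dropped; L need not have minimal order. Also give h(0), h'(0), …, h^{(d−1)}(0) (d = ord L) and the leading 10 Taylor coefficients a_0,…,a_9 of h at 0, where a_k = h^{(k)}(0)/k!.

f: a_k = 3, 6, 6, 4, 2, 4/5, 4/15, 8/105, 2/105, 4/945, …
Change of var in L_f (x↦r) gives L₀.
Integrate: L := L₀·Dx.
L = -4·Dx + (1 + 2·x + x^2)·Dx^2  (order 2).
h: a_k = 0, 3, 6, 4, -1, -4/5, 14/15, -44/105, -17/210, 316/945, …
ICs: h(0) = 0, h′(0) = 3.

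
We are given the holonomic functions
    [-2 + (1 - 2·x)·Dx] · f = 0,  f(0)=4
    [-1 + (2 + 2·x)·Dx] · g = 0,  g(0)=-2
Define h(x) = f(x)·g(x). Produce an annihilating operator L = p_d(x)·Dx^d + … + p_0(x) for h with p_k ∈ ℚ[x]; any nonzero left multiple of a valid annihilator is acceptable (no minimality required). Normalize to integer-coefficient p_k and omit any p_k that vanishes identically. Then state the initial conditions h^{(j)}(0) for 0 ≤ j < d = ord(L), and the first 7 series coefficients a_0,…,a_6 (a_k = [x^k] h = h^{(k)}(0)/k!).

L = (5 + 2·x) + (-2 + 2·x + 4·x^2)·Dx  (order 1).
h: a_k = -8, -20, -39, -157/2, -2507/16, -10035/32, -80259/128, …
ICs: h(0) = -8.

f: a_k = 4, 8, 16, 32, 64, 128, 256, …
g: a_k = -2, -1, 1/4, -1/8, 5/64, -7/128, 21/512, …
L₀ := L_f ⊗_s L_g (sym. prod.), ord ≤ 1.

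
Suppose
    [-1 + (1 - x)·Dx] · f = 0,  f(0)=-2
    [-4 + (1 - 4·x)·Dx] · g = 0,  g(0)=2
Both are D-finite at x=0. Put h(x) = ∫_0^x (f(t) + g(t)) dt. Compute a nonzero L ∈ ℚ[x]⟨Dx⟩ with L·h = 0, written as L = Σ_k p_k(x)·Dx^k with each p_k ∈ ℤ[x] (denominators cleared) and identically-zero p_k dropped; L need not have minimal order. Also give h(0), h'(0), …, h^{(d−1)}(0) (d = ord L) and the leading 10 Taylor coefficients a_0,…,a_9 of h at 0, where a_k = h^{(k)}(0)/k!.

f: a_k = -2, -2, -2, -2, -2, -2, -2, -2, -2, -2, …
g: a_k = 2, 8, 32, 128, 512, 2048, 8192, 32768, 131072, 524288, …
Weyl lclm of L_f,L_g ⇒ L₀ (ord ≤ 2).
Integrate: L := L₀·Dx.
L = -8·Dx + (10 - 16·x)·Dx^2 + (-1 + 5·x - 4·x^2)·Dx^3  (order 3).
h: a_k = 0, 0, 3, 10, 63/2, 102, 341, 1170, 16383/4, 43690/3, …
ICs: h(0) = 0, h′(0) = 0, h′′(0) = 6.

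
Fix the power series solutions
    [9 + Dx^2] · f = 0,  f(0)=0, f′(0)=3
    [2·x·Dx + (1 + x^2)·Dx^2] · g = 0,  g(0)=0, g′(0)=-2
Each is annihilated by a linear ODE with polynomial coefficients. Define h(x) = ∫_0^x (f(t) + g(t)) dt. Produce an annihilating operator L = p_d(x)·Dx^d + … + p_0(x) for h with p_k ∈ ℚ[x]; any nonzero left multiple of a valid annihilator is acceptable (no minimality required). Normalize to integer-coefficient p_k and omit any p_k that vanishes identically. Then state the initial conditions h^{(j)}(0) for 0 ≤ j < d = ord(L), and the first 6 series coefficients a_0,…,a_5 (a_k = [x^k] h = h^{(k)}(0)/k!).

L = (-54·x + 540·x^3 + 162·x^5)·Dx^2 + (63 + 279·x^2 + 297·x^4 + 81·x^6)·Dx^3 + (-6·x + 60·x^3 + 18·x^5)·Dx^4 + (7 + 31·x^2 + 33·x^4 + 9·x^6)·Dx^5  (order 5).
h: a_k = 0, 0, 1/2, 0, -23/24, 0, …
ICs: h(0) = 0, h′(0) = 0, h′′(0) = 1, h′′′(0) = 0, h′′′′(0) = -23.

f: a_k = 0, 3, 0, -9/2, 0, 81/40, …
g: a_k = 0, -2, 0, 2/3, 0, -2/5, …
h₀=f+g: left-lcm gives L₀, ord ≤ 4.
∫: right-multiply L₀ by Dx.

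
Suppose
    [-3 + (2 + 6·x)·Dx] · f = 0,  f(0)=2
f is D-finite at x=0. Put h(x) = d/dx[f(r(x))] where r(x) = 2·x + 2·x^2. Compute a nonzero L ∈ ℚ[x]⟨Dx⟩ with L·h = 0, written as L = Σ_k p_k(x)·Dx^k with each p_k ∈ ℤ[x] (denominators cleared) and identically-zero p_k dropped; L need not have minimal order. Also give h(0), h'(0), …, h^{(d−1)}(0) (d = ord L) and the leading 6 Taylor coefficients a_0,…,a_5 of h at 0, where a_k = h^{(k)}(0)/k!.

f: a_k = 2, 3, -9/4, 27/8, -405/64, 1701/128, …
f∘r: x↦r, Dx↦Dx/r' in L_f ⇒ L₀.
h=h₀': d/dx-closure on L₀ ⇒ L.
L = -1 + (-1 - 8·x - 18·x^2 - 12·x^3)·Dx  (order 1).
h: a_k = 6, -6, 27, -117, 2025/4, -8829/4, …
ICs: h(0) = 6.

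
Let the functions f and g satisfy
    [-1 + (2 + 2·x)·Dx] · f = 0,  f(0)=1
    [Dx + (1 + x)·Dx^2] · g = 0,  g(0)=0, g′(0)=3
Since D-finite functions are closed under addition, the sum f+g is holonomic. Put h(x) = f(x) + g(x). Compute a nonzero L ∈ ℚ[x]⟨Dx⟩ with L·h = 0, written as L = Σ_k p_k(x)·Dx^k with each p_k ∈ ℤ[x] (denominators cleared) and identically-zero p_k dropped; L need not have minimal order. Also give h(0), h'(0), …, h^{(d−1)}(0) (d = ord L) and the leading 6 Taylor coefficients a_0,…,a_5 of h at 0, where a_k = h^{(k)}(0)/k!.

f: a_k = 1, 1/2, -1/8, 1/16, -5/128, 7/256, …
g: a_k = 0, 3, -3/2, 1, -3/4, 3/5, …
f+g: L₀ = lclm(L_f,L_g), ord ≤ 1+2.
L = Dx + (5 + 5·x)·Dx^2 + (2 + 4·x + 2·x^2)·Dx^3  (order 3).
h: a_k = 1, 7/2, -13/8, 17/16, -101/128, 803/1280, …
ICs: h(0) = 1, h′(0) = 7/2, h′′(0) = -13/4.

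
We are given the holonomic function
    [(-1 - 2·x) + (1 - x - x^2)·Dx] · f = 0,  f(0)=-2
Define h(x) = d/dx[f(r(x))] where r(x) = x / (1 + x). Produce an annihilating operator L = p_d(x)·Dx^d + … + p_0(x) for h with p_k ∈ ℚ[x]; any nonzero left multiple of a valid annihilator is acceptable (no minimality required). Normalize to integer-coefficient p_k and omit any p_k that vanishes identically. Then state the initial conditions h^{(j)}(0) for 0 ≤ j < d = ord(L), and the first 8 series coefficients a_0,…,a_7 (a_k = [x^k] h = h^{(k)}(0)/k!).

L = (2 + 6·x + 12·x^2 + 6·x^3) + (-1 - 5·x - 6·x^2 + x^3 + 3·x^4)·Dx  (order 1).
h: a_k = -2, -4, 0, -8, 10, -24, 42, -80, …
ICs: h(0) = -2.

f: a_k = -2, -2, -4, -6, -10, -16, -26, -42, …
f∘r: x↦r, Dx↦Dx/r' in L_f ⇒ L₀.
h₀' ⇒ L via d/dx closure of L₀.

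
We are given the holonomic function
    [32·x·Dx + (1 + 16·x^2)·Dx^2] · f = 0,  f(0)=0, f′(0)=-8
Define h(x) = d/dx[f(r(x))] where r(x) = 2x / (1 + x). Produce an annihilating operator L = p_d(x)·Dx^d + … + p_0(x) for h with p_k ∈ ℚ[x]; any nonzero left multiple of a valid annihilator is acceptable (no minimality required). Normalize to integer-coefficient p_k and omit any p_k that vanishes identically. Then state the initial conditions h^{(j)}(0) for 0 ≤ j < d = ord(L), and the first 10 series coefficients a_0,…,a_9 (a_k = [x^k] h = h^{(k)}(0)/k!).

L = (2 + 130·x) + (1 + 2·x + 65·x^2)·Dx  (order 1).
h: a_k = -16, 32, 976, -4032, -55376, 372832, 2853776, -29941632, -125612176, 2197430432, …
ICs: h(0) = -16.

f: a_k = 0, -8, 0, 128/3, 0, -2048/5, 0, 32768/7, 0, -524288/9, …
L₀ from L_f via x↦r, Dx↦r'^{-1}Dx.
Differentiate: ansatz ord ≤ ord L₀ ⇒ L.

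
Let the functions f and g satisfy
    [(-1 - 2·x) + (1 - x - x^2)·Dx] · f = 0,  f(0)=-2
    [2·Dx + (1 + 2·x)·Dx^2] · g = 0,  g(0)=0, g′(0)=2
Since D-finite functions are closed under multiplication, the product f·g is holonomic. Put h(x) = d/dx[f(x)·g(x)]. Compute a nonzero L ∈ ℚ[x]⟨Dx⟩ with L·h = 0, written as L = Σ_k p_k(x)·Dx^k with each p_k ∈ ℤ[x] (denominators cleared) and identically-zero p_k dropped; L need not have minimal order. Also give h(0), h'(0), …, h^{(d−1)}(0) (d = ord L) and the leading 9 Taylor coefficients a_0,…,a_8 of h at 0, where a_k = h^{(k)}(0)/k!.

f: a_k = -2, -2, -4, -6, -10, -16, -26, -42, -68, …
g: a_k = 0, 2, -2, 8/3, -4, 32/5, -32/3, 128/7, -32, …
h₀=f·g: eliminate ⇒ L₀, order ≤ 1·2.
Differentiate: ansatz ord ≤ ord L₀ ⇒ L.
L = (14 + 36·x + 36·x^2) + (1 + 16·x + 42·x^2 + 28·x^3)·Dx + (-1 - 3·x + x^2 + 8·x^3 + 4·x^4)·Dx^2  (order 2).
h: a_k = -4, 0, -28, -16/3, -352/3, -104/5, -6668/15, -832/35, -11356/7, …
ICs: h(0) = -4, h′(0) = 0.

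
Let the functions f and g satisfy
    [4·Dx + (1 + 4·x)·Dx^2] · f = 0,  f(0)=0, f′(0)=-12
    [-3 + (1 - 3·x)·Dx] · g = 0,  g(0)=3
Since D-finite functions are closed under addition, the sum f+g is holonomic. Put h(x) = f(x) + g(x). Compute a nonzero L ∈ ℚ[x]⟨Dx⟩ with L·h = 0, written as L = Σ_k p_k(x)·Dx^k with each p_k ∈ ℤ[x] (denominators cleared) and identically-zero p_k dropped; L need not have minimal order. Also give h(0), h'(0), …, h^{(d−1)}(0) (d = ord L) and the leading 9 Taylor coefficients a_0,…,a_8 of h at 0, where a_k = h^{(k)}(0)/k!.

L = (-204 - 144·x)·Dx + (-11 - 312·x - 288·x^2)·Dx^2 + (5 + 11·x - 54·x^2 - 72·x^3)·Dx^3  (order 3).
h: a_k = 3, -3, 51, 17, 435, 573/5, 4235, -3225/7, 44259, …
ICs: h(0) = 3, h′(0) = -3, h′′(0) = 102.

f: a_k = 0, -12, 24, -64, 192, -3072/5, 2048, -49152/7, 24576, …
g: a_k = 3, 9, 27, 81, 243, 729, 2187, 6561, 19683, …
Sum ⇒ L₀ = lclm(L_f,L_g) in ℚ(x)⟨Dx⟩.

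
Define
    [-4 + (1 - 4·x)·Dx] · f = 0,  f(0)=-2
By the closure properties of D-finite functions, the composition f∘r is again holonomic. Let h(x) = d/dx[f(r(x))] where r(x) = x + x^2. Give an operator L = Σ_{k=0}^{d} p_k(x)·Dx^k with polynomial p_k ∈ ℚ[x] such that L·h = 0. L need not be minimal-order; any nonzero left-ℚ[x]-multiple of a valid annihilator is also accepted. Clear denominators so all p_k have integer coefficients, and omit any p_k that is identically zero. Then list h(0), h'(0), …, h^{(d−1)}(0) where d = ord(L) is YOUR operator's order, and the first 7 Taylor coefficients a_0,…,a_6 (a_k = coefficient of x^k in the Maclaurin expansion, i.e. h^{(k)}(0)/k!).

f: a_k = -2, -8, -32, -128, -512, -2048, -8192, …
h₀=f(r): pull back L_f along r ⇒ L₀.
Differentiate: ansatz ord ≤ ord L₀ ⇒ L.
L = (10 + 24·x + 24·x^2) + (-1 + 2·x + 12·x^2 + 8·x^3)·Dx  (order 1).
h: a_k = -8, -80, -576, -3712, -22400, -129792, -731136, …
ICs: h(0) = -8.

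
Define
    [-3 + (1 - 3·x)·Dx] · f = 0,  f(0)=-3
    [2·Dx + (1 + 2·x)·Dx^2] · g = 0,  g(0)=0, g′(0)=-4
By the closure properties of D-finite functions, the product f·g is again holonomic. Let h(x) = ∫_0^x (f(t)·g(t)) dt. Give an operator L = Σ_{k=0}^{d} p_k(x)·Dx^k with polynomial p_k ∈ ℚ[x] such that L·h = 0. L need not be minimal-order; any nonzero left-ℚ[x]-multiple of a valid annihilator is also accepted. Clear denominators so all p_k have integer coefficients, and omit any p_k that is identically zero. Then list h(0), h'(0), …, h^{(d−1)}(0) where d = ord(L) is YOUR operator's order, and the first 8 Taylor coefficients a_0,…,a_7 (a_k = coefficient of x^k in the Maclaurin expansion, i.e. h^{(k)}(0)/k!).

f: a_k = -3, -9, -27, -81, -243, -729, -2187, -6561, …
g: a_k = 0, -4, 4, -16/3, 8, -64/5, 64/3, -256/7, …
Sym-product of L_f,L_g gives L₀ (≤ ord 2).
h=∫h₀ ⇒ L = L₀·Dx.
L = 6·Dx + (4 + 18·x)·Dx^2 + (-1 + x + 6·x^2)·Dx^3  (order 3).
h: a_k = 0, 0, 6, 8, 22, 48, 632/5, 11056/35, …
ICs: h(0) = 0, h′(0) = 0, h′′(0) = 12.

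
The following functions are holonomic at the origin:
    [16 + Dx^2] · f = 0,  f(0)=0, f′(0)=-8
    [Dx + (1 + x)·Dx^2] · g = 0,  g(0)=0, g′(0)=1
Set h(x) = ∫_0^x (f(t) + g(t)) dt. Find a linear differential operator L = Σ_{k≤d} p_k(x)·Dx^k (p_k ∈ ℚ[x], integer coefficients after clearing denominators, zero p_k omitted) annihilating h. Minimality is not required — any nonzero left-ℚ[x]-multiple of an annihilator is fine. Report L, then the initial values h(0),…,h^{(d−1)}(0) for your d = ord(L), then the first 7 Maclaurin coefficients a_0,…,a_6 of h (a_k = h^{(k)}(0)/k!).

L = (176 + 256·x + 128·x^2)·Dx^2 + (144 + 400·x + 384·x^2 + 128·x^3)·Dx^3 + (11 + 16·x + 8·x^2)·Dx^4 + (9 + 25·x + 24·x^2 + 8·x^3)·Dx^5  (order 5).
h: a_k = 0, 0, -7/2, -1/6, 65/12, -1/20, -253/90, …
ICs: h(0) = 0, h′(0) = 0, h′′(0) = -7, h′′′(0) = -1, h′′′′(0) = 130.

f: a_k = 0, -8, 0, 64/3, 0, -256/15, 0, …
g: a_k = 0, 1, -1/2, 1/3, -1/4, 1/5, -1/6, …
Sum ⇒ L₀ = lclm(L_f,L_g) in ℚ(x)⟨Dx⟩.
h=∫₀ˣh₀: take L = L₀·Dx.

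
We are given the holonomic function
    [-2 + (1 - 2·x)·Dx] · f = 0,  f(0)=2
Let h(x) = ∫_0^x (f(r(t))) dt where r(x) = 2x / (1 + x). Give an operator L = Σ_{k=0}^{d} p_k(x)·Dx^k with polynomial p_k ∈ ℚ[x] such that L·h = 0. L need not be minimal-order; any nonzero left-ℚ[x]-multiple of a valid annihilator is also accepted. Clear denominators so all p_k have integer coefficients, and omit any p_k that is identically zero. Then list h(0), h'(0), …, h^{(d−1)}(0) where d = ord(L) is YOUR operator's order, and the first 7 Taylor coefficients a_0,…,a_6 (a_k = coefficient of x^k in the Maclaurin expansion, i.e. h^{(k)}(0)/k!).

L = 4·Dx + (-1 + 2·x + 3·x^2)·Dx^2  (order 2).
h: a_k = 0, 2, 4, 8, 18, 216/5, 108, …
ICs: h(0) = 0, h′(0) = 2.

f: a_k = 2, 4, 8, 16, 32, 64, 128, …
h₀=f(r): pull back L_f along r ⇒ L₀.
h=∫h₀ ⇒ L = L₀·Dx.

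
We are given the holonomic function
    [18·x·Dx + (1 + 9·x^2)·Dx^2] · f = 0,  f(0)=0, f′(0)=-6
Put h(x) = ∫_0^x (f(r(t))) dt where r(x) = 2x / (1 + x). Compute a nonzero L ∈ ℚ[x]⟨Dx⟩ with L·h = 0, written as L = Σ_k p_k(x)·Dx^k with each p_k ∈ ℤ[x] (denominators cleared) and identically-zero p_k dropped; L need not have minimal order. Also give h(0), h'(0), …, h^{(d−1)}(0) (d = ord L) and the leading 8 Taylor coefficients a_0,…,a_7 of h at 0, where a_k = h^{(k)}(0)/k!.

f: a_k = 0, -6, 0, 18, 0, -486/5, 0, 4374/7, …
L₀ from L_f via x↦r, Dx↦r'^{-1}Dx.
∫: right-multiply L₀ by Dx.
L = (2 + 74·x)·Dx^2 + (1 + 2·x + 37·x^2)·Dx^3  (order 3).
h: a_k = 0, 0, -6, 4, 33, -84, -1882/5, 14124/7, …
ICs: h(0) = 0, h′(0) = 0, h′′(0) = -12.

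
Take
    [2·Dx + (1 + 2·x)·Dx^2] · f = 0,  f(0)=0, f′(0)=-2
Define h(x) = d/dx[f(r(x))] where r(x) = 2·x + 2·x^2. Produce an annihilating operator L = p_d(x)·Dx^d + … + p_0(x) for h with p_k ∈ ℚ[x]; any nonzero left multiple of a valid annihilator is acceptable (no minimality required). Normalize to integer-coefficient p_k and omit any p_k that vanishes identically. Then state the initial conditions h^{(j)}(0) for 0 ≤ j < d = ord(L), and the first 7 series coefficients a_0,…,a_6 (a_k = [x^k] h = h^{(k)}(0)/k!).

L = 2 + (1 + 2·x)·Dx  (order 1).
h: a_k = -4, 8, -16, 32, -64, 128, -256, …
ICs: h(0) = -4.

f: a_k = 0, -2, 2, -8/3, 4, -32/5, 32/3, …
L₀ from L_f via x↦r, Dx↦r'^{-1}Dx.
h₀' ⇒ L via d/dx closure of L₀.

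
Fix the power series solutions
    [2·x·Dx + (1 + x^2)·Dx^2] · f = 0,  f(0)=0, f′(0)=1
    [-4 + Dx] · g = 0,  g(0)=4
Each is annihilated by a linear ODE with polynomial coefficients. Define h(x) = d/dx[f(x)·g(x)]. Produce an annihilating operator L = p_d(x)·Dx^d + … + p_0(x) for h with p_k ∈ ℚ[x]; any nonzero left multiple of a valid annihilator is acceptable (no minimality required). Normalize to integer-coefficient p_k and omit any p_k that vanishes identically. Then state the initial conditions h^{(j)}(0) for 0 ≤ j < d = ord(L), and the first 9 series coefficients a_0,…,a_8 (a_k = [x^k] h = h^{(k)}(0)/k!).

L = (28 - 32·x + 76·x^2 - 32·x^3 + 32·x^4) + (-15 + 12·x - 35·x^2 + 12·x^3 - 16·x^4)·Dx + (2 - x + 4·x^2 - x^3 + 2·x^4)·Dx^2  (order 2).
h: a_k = 4, 32, 92, 448/3, 164, 416/3, 1508/15, 3968/63, 628/21, …
ICs: h(0) = 4, h′(0) = 32.

f: a_k = 0, 1, 0, -1/3, 0, 1/5, 0, -1/7, 0, …
g: a_k = 4, 16, 32, 128/3, 128/3, 512/15, 1024/45, 4096/315, 2048/315, …
Product ⇒ symmetric product L₀, ord ≤ 2.
Differentiate: ansatz ord ≤ ord L₀ ⇒ L.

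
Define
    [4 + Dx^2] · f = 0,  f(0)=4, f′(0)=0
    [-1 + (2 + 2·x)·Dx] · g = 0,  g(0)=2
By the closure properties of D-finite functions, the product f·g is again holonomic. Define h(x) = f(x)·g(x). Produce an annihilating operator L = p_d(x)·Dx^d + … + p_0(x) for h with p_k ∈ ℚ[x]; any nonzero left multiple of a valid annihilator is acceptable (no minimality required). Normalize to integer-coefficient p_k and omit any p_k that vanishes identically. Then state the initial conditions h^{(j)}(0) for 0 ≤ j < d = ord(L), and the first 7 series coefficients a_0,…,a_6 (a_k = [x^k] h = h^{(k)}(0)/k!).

L = (19 + 32·x + 16·x^2) + (-4 - 4·x)·Dx + (4 + 8·x + 4·x^2)·Dx^2  (order 2).
h: a_k = 8, 4, -17, -15/2, 337/48, 181/96, -5281/5760, …
ICs: h(0) = 8, h′(0) = 4.

f: a_k = 4, 0, -8, 0, 8/3, 0, -16/45, …
g: a_k = 2, 1, -1/4, 1/8, -5/64, 7/128, -21/512, …
Sym-product of L_f,L_g gives L₀ (≤ ord 2).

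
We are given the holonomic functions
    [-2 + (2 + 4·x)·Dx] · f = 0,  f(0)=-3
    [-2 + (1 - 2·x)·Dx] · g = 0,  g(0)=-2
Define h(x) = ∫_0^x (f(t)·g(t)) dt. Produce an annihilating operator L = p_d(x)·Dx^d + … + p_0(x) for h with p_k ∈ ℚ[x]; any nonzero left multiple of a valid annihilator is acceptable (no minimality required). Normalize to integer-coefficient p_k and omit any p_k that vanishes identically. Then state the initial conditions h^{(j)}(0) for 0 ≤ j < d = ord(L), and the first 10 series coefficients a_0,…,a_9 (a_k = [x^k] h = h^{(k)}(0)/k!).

L = (3 + 2·x)·Dx + (-1 + 4·x^2)·Dx^2  (order 2).
h: a_k = 0, 6, 9, 11, 69/4, 537/20, 365/8, 4317/56, 8733/64, 46147/192, …
ICs: h(0) = 0, h′(0) = 6.

f: a_k = -3, -3, 3/2, -3/2, 15/8, -21/8, 63/16, -99/16, 1287/128, -2145/128, …
g: a_k = -2, -4, -8, -16, -32, -64, -128, -256, -512, -1024, …
Sym-product of L_f,L_g gives L₀ (≤ ord 1).
∫: right-multiply L₀ by Dx.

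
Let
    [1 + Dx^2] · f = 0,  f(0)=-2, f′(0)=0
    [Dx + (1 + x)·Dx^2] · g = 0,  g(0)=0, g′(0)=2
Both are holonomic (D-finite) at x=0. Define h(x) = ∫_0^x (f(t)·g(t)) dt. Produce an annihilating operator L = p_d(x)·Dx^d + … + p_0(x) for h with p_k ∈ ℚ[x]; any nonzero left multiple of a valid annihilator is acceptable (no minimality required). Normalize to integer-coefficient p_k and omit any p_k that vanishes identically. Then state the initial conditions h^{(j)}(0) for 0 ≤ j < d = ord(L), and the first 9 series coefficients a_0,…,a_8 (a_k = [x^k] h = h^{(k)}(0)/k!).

L = (-3 + 6·x + 19·x^2 + 16·x^3 + 4·x^4)·Dx + (4 + 20·x + 24·x^2 + 8·x^3)·Dx^2 + (20·x + 42·x^2 + 32·x^3 + 8·x^4)·Dx^3 + (4 + 20·x + 24·x^2 + 8·x^3)·Dx^4 + (3 + 14·x + 23·x^2 + 16·x^3 + 4·x^4)·Dx^5  (order 5).
h: a_k = 0, 0, -2, 2/3, 1/6, 0, -1/20, 1/28, -31/1120, …
ICs: h(0) = 0, h′(0) = 0, h′′(0) = -4, h′′′(0) = 4, h′′′′(0) = 4.

f: a_k = -2, 0, 1, 0, -1/12, 0, 1/360, 0, -1/20160, …
g: a_k = 0, 2, -1, 2/3, -1/2, 2/5, -1/3, 2/7, -1/4, …
Sym-product of L_f,L_g gives L₀ (≤ ord 4).
h=∫₀ˣh₀: take L = L₀·Dx.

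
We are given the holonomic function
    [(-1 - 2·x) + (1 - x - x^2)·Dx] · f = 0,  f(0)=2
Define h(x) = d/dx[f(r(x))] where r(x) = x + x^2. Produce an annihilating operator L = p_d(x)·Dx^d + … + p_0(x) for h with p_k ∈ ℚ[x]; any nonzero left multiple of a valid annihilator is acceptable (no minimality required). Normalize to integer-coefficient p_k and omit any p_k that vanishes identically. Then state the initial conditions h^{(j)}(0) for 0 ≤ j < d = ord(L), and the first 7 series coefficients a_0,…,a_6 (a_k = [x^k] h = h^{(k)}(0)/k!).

f: a_k = 2, 2, 4, 6, 10, 16, 26, …
f∘r: x↦r, Dx↦Dx/r' in L_f ⇒ L₀.
Derive L from L₀ (diff closure).
L = (6 + 24·x + 48·x^2 + 68·x^3 + 84·x^4 + 60·x^5 + 20·x^6) + (-1 - 3·x + 12·x^3 + 25·x^4 + 24·x^5 + 14·x^6 + 4·x^7)·Dx  (order 1).
h: a_k = 2, 12, 42, 128, 370, 1032, 2786, …
ICs: h(0) = 2.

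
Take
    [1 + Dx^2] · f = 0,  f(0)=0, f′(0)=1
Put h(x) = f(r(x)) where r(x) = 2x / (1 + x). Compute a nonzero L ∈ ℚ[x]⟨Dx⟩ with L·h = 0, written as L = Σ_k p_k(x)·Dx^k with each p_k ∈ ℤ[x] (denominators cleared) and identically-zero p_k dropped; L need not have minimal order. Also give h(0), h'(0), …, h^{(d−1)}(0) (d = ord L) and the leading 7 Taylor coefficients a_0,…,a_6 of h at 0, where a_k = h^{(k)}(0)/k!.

L = 4 + (2 + 6·x + 6·x^2 + 2·x^3)·Dx + (1 + 4·x + 6·x^2 + 4·x^3 + x^4)·Dx^2  (order 2).
h: a_k = 0, 2, -2, 2/3, 2, -86/15, 10, …
ICs: h(0) = 0, h′(0) = 2.

f: a_k = 0, 1, 0, -1/6, 0, 1/120, 0, …
Substitute x→r, Dx→(1/r')Dx; clear ⇒ L₀.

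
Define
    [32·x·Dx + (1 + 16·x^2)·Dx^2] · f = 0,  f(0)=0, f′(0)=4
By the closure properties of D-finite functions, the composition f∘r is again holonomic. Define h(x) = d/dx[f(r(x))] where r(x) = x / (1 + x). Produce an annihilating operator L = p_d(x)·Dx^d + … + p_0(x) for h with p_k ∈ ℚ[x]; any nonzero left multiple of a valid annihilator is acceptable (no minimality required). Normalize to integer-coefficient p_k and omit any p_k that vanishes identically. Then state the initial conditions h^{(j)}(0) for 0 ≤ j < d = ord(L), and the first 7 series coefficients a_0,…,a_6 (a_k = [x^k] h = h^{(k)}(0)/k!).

f: a_k = 0, 4, 0, -64/3, 0, 1024/5, 0, …
Substitute x→r, Dx→(1/r')Dx; clear ⇒ L₀.
Derive L from L₀ (diff closure).
L = (2 + 34·x) + (1 + 2·x + 17·x^2)·Dx  (order 1).
h: a_k = 4, -8, -52, 240, 404, -4888, 2908, …
ICs: h(0) = 4.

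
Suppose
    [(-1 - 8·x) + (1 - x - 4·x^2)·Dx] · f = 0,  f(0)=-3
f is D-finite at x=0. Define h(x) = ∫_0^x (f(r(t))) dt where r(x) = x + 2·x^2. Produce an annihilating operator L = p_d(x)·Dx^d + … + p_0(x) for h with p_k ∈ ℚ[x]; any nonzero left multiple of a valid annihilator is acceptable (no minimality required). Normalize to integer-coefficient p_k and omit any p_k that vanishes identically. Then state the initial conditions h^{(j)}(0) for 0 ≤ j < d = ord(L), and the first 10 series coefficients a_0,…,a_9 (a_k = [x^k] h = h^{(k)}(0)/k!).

L = (1 + 12·x + 48·x^2 + 64·x^3)·Dx + (-1 + x + 6·x^2 + 16·x^3 + 16·x^4)·Dx^2  (order 2).
h: a_k = 0, -3, -3/2, -7, -87/4, -309/5, -405/2, -4797/7, -18423/8, -23863/3, …
ICs: h(0) = 0, h′(0) = -3.

f: a_k = -3, -3, -15, -27, -87, -195, -543, -1323, -3495, -8787, …
Change of var in L_f (x↦r) gives L₀.
h=∫₀ˣh₀: take L = L₀·Dx.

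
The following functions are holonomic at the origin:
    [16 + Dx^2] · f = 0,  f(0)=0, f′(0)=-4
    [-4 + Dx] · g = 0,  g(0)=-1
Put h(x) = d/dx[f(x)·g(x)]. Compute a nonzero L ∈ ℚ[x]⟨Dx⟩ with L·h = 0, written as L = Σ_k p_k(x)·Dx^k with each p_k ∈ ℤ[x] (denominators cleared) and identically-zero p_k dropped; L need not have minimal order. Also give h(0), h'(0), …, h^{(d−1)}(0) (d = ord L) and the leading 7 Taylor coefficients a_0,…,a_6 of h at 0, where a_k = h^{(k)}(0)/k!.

L = 32 - 8·Dx + Dx^2  (order 2).
h: a_k = 4, 32, 64, 0, -512/3, -4096/15, -8192/45, …
ICs: h(0) = 4, h′(0) = 32.

f: a_k = 0, -4, 0, 32/3, 0, -128/15, 0, …
g: a_k = -1, -4, -8, -32/3, -32/3, -128/15, -256/45, …
f·g: L₀ = L_f ⊗_s L_g, ord ≤ 2·1.
h₀' ⇒ L via d/dx closure of L₀.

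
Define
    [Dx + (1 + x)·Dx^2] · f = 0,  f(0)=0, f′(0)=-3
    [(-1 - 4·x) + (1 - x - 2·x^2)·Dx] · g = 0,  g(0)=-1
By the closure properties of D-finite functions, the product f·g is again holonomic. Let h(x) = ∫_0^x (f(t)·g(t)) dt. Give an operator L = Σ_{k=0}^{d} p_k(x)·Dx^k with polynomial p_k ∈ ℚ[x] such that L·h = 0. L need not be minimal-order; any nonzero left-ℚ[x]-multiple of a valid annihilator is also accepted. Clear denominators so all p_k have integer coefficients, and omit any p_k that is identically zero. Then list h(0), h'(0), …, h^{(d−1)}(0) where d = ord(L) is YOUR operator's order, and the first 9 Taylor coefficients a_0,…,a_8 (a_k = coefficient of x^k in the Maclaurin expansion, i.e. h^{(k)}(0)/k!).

L = (5 + 8·x)·Dx + (1 + 11·x + 10·x^2)·Dx^2 + (-1 + 3·x^2 + 2·x^3)·Dx^3  (order 3).
h: a_k = 0, 0, 3/2, 1/2, 17/8, 43/20, 189/40, 141/20, 14907/1120, …
ICs: h(0) = 0, h′(0) = 0, h′′(0) = 3.

f: a_k = 0, -3, 3/2, -1, 3/4, -3/5, 1/2, -3/7, 3/8, …
g: a_k = -1, -1, -3, -5, -11, -21, -43, -85, -171, …
L₀ := L_f ⊗_s L_g (sym. prod.), ord ≤ 2.
Integrate: L := L₀·Dx.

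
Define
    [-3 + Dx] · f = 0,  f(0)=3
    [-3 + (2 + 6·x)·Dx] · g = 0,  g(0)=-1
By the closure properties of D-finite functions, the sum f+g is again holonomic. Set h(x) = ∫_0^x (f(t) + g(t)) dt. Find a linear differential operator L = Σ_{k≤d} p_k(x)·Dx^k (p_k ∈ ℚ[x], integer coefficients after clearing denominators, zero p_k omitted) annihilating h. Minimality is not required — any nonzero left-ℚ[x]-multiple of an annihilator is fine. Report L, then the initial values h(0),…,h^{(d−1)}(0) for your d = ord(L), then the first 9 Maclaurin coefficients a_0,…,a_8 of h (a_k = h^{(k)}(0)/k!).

f: a_k = 3, 9, 27/2, 27/2, 81/8, 243/40, 243/80, 729/560, 2187/4480, …
g: a_k = -1, -3/2, 9/8, -27/16, 405/128, -1701/256, 15309/1024, -72171/2048, 2814669/32768, …
Weyl lclm of L_f,L_g ⇒ L₀ (ord ≤ 2).
∫: right-multiply L₀ by Dx.
L = (27 + 54·x)·Dx + (-15 - 72·x - 108·x^2)·Dx^2 + (2 + 18·x + 36·x^2)·Dx^3  (order 3).
h: a_k = 0, 2, 15/4, 39/8, 189/64, 1701/640, -243/2560, 92097/35840, -2432673/573440, …
ICs: h(0) = 0, h′(0) = 2, h′′(0) = 15/2.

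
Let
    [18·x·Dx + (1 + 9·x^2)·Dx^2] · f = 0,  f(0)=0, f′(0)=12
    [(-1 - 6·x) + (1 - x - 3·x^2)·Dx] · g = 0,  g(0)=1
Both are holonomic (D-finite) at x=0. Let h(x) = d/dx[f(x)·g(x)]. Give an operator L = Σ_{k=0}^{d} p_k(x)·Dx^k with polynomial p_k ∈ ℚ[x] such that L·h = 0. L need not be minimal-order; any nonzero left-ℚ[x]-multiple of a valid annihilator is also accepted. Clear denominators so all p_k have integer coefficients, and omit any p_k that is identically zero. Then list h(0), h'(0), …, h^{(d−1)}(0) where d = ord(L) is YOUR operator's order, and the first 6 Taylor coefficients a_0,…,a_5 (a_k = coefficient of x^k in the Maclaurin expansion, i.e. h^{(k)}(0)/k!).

f: a_k = 0, 12, 0, -36, 0, 972/5, …
g: a_k = 1, 1, 4, 7, 19, 40, …
L₀ := L_f ⊗_s L_g (sym. prod.), ord ≤ 2.
Differentiate: ansatz ord ≤ ord L₀ ⇒ L.
L = (-6 + 1134·x^2 + 1944·x^3 + 8748·x^4) + (6 + 42·x + 54·x^2 + 270·x^3 + 1944·x^4 + 5832·x^5)·Dx + (-1 - 2·x - 30·x^2 + 18·x^3 - 108·x^4 + 324·x^5 + 729·x^6)·Dx^2  (order 2).
h: a_k = 12, 24, 36, 192, 1392, 12672/5, …
ICs: h(0) = 12, h′(0) = 24.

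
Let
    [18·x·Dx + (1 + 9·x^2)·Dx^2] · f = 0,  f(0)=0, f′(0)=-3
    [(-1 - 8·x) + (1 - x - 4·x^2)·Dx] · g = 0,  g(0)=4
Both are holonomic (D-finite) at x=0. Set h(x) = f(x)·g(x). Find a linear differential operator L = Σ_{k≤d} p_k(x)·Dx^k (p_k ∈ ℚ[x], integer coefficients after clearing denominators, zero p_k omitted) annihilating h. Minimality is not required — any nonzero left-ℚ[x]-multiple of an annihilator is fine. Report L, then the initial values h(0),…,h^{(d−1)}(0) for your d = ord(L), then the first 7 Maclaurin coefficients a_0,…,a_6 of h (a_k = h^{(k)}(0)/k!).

f: a_k = 0, -3, 0, 9, 0, -243/5, 0, …
g: a_k = 4, 4, 20, 36, 116, 260, 724, …
h₀=f·g: eliminate ⇒ L₀, order ≤ 2·1.
L = (8 + 18·x + 216·x^2) + (2 - 2·x + 36·x^2 + 216·x^3)·Dx + (-1 + x - 5·x^2 + 9·x^3 + 36·x^4)·Dx^2  (order 2).
h: a_k = 0, -12, -12, -24, -72, -1812/5, -3252/5, …
ICs: h(0) = 0, h′(0) = -12.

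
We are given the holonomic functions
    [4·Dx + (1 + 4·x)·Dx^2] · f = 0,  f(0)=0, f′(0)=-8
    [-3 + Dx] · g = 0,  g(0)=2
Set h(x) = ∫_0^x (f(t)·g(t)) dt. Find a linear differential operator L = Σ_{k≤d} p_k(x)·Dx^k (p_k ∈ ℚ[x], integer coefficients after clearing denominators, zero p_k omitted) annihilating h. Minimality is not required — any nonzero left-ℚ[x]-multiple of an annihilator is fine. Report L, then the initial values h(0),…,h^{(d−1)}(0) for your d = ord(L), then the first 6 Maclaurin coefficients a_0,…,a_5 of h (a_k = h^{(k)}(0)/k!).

f: a_k = 0, -8, 16, -128/3, 128, -2048/5, …
g: a_k = 2, 6, 9, 9, 27/4, 81/20, …
Sym-product of L_f,L_g gives L₀ (≤ ord 2).
Integrate: L := L₀·Dx.
L = (-3 + 36·x)·Dx + (-2 - 24·x)·Dx^2 + (1 + 4·x)·Dx^3  (order 3).
h: a_k = 0, 0, -8, -16/3, -46/3, 72/5, …
ICs: h(0) = 0, h′(0) = 0, h′′(0) = -16.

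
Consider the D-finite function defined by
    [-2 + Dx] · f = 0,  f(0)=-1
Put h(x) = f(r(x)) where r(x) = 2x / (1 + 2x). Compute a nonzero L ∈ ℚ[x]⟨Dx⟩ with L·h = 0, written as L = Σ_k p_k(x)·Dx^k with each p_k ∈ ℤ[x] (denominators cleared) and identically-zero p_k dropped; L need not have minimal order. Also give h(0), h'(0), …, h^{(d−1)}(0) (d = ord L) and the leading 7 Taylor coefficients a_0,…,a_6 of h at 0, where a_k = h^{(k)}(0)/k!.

f: a_k = -1, -2, -2, -4/3, -2/3, -4/15, -4/45, …
h₀=f(r): pull back L_f along r ⇒ L₀.
L = -4 + (1 + 4·x + 4·x^2)·Dx  (order 1).
h: a_k = -1, -4, 0, 16/3, -32/3, 64/5, -256/45, …
ICs: h(0) = -1.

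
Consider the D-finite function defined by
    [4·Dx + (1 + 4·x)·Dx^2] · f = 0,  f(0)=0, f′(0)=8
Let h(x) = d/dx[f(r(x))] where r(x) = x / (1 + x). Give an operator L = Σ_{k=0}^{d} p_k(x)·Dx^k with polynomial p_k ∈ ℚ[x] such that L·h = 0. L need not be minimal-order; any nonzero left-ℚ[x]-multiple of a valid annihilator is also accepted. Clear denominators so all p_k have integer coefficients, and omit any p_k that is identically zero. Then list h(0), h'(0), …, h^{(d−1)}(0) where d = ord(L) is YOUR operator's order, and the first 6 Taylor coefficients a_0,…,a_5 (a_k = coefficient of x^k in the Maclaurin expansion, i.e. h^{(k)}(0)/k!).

L = (6 + 10·x) + (1 + 6·x + 5·x^2)·Dx  (order 1).
h: a_k = 8, -48, 248, -1248, 6248, -31248, …
ICs: h(0) = 8.

f: a_k = 0, 8, -16, 128/3, -128, 2048/5, …
f∘r: x↦r, Dx↦Dx/r' in L_f ⇒ L₀.
h=h₀': d/dx-closure on L₀ ⇒ L.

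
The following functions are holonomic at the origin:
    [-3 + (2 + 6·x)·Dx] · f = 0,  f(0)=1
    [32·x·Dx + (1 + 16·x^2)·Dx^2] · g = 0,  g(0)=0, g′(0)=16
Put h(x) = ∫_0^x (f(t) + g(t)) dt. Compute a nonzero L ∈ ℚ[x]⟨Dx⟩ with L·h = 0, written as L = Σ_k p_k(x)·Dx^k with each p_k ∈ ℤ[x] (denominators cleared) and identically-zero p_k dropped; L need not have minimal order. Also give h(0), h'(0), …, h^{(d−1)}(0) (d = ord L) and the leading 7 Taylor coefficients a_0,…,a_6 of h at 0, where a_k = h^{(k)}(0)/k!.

f: a_k = 1, 3/2, -9/8, 27/16, -405/128, 1701/256, -15309/1024, …
g: a_k = 0, 16, 0, -256/3, 0, 4096/5, 0, …
h₀=f+g: left-lcm gives L₀, ord ≤ 3.
∫: right-multiply L₀ by Dx.
L = (-192 - 1440·x + 9216·x^2 + 13824·x^3)·Dx^2 + (-155 - 768·x + 4128·x^2 + 36864·x^3 + 48384·x^4)·Dx^3 + (-6 + 110·x + 576·x^2 + 2624·x^3 + 10752·x^4 + 13824·x^5)·Dx^4  (order 4).
h: a_k = 0, 1, 35/4, -3/8, -4015/192, -81/128, 1057081/7680, …
ICs: h(0) = 0, h′(0) = 1, h′′(0) = 35/2, h′′′(0) = -9/4.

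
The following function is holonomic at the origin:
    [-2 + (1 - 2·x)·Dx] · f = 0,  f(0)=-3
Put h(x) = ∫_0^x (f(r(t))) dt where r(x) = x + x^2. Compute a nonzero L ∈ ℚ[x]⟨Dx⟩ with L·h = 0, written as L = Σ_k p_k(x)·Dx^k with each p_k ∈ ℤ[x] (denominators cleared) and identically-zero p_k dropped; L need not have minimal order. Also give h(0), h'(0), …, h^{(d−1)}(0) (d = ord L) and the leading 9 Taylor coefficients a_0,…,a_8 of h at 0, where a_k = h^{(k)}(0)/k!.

L = (2 + 4·x)·Dx + (-1 + 2·x + 2·x^2)·Dx^2  (order 2).
h: a_k = 0, -3, -3, -6, -12, -132/5, -60, -984/7, -336, …
ICs: h(0) = 0, h′(0) = -3.

f: a_k = -3, -6, -12, -24, -48, -96, -192, -384, -768, …
Change of var in L_f (x↦r) gives L₀.
∫: right-multiply L₀ by Dx.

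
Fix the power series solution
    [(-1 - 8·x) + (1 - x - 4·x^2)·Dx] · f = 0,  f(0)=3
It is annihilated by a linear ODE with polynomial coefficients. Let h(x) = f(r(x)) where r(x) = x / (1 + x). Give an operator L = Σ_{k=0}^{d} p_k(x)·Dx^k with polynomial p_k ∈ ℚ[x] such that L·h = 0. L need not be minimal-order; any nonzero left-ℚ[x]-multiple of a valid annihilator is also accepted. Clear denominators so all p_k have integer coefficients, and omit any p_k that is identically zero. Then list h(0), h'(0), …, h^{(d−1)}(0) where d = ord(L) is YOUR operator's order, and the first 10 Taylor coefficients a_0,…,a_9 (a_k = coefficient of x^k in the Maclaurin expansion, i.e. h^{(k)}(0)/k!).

f: a_k = 3, 3, 15, 27, 87, 195, 543, 1323, 3495, 8787, …
h₀=f(r): pull back L_f along r ⇒ L₀.
L = (1 + 9·x) + (-1 - 2·x + 3·x^2 + 4·x^3)·Dx  (order 1).
h: a_k = 3, 3, 12, 0, 48, -48, 240, -432, 1392, -3120, …
ICs: h(0) = 3.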